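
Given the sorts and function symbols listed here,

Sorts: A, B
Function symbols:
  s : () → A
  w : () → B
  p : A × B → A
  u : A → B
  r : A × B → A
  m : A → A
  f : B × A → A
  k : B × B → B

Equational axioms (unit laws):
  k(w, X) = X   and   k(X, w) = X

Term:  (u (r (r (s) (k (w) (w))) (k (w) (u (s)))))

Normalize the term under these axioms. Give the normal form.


1. (u (r (r (s) (k (w) (w))) (k (w) (u (s)))))  →  (u (r (r (s) (w)) (k (w) (u (s)))))
2. (u (r (r (s) (w)) (k (w) (u (s)))))  →  (u (r (r (s) (w)) (u (s))))

normal form = (u (r (r (s) (w)) (u (s))))


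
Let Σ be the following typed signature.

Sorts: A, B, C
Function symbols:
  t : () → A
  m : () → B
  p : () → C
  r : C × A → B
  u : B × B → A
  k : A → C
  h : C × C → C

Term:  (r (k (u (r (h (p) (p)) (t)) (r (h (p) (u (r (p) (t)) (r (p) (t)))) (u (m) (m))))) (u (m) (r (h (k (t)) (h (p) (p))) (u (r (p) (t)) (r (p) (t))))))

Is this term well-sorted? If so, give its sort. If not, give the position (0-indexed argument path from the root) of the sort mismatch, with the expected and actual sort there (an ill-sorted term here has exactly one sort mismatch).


          (p) : C
          (p) : C
        (h (p) (p)) : C
        (t) : A
      (r (h (p) (p)) (t)) : B
          (p) : C
              (p) : C
              (t) : A
            (r (p) (t)) : B
              (p) : C
              (t) : A
            (r (p) (t)) : B
          (u (r (p) (t)) (r (p) (t))) : A
        (h (p) (u (r (p) (t)) (r (p) (t)))) : ✗ arg 1 at [0, 0, 1, 0, 1] has sort A, expected C
          (m) : B
          (m) : B
        (u (m) (m)) : A
    (m) : B
          (t) : A
        (k (t)) : C
          (p) : C
          (p) : C
        (h (p) (p)) : C
      (h (k (t)) (h (p) (p))) : C
          (p) : C
          (t) : A
        (r (p) (t)) : B
          (p) : C
          (t) : A
        (r (p) (t)) : B
      (u (r (p) (t)) (r (p) (t))) : A
    (r (h (k (t)) (h (p) (p))) (u (r (p) (t)) (r (p) (t)))) : B
  (u (m) (r (h (k (t)) (h (p) (p))) (u (r (p) (t)) (r (p) (t))))) : A

ill-sorted at position [0, 0, 1, 0, 1]: expected C, got A


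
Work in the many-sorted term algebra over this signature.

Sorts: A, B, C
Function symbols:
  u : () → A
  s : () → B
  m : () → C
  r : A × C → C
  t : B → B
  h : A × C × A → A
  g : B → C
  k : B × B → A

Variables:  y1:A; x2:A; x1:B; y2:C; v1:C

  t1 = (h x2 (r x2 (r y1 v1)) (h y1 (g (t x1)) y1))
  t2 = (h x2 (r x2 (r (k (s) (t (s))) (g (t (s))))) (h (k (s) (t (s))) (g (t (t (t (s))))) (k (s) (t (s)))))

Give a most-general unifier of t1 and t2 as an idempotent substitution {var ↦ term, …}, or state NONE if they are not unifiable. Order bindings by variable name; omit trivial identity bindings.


{v1 ↦ (g (t (s))), x1 ↦ (t (t (s))), y1 ↦ (k (s) (t (s)))}


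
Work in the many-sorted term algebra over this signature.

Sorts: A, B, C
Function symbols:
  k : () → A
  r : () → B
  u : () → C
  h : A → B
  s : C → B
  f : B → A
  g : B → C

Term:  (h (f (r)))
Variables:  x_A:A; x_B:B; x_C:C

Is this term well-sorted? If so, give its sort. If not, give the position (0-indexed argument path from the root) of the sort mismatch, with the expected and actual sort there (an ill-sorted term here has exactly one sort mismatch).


well-sorted; sort = B

    (r) : B
  (f (r)) : A
(h (f (r))) : B


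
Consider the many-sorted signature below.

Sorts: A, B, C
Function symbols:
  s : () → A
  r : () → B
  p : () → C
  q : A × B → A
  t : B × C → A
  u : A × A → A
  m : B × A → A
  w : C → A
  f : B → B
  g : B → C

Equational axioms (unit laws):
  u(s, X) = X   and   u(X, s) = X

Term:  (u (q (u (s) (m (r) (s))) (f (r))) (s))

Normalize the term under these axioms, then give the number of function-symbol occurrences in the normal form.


size = 6

1. (u (q (u (s) (m (r) (s))) (f (r))) (s))  →  (q (u (s) (m (r) (s))) (f (r)))
2. (q (u (s) (m (r) (s))) (f (r)))  →  (q (m (r) (s)) (f (r)))
normal form: (q (m (r) (s)) (f (r)))


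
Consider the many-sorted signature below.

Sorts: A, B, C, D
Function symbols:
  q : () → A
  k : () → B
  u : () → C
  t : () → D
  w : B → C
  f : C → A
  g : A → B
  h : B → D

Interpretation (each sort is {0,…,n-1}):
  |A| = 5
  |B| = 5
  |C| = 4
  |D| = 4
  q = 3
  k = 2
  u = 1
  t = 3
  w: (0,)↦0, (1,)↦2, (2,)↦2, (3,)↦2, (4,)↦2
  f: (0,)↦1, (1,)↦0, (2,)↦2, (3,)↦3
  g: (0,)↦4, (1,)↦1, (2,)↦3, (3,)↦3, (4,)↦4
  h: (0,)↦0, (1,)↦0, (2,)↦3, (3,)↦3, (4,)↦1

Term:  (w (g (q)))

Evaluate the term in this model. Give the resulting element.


value = 2

  q = 3
  (g (q)) = g(3,) = 3
  (w (g (q))) = w(3,) = 2


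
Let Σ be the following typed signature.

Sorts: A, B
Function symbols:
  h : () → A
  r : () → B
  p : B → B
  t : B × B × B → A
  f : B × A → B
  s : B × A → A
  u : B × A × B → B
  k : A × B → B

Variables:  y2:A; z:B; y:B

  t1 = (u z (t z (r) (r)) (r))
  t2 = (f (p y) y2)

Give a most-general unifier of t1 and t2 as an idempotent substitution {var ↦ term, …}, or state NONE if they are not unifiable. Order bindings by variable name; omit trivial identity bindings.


NONE (not unifiable)

head clash or occurs-check failure — not unifiable


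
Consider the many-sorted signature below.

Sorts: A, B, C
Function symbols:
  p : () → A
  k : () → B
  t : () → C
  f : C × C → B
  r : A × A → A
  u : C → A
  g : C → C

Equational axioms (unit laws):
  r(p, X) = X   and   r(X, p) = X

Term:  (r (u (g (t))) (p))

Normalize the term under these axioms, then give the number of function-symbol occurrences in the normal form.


1. (r (u (g (t))) (p))  →  (u (g (t)))
normal form: (u (g (t)))

size = 3


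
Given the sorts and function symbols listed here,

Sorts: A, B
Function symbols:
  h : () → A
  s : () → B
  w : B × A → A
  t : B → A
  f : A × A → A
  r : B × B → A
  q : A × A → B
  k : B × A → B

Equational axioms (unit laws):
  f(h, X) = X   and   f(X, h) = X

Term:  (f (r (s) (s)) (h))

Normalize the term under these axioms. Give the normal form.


normal form = (r (s) (s))

1. (f (r (s) (s)) (h))  →  (r (s) (s))


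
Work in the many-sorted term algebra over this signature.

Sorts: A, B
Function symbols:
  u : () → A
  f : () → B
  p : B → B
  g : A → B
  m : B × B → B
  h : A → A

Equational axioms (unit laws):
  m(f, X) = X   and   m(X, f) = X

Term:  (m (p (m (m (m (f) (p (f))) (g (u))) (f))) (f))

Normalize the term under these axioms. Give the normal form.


1. (m (p (m (m (m (f) (p (f))) (g (u))) (f))) (f))  →  (p (m (m (m (f) (p (f))) (g (u))) (f)))
2. (p (m (m (m (f) (p (f))) (g (u))) (f)))  →  (p (m (m (f) (p (f))) (g (u))))
3. (p (m (m (f) (p (f))) (g (u))))  →  (p (m (p (f)) (g (u))))

normal form = (p (m (p (f)) (g (u))))


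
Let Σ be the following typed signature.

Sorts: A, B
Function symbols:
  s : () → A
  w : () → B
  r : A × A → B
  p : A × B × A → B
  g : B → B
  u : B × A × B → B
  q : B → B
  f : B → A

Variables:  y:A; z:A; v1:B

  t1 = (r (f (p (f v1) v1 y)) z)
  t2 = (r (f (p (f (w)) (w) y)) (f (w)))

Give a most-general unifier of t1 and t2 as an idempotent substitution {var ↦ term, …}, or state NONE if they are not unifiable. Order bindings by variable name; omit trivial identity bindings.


{v1 ↦ (w), z ↦ (f (w))}


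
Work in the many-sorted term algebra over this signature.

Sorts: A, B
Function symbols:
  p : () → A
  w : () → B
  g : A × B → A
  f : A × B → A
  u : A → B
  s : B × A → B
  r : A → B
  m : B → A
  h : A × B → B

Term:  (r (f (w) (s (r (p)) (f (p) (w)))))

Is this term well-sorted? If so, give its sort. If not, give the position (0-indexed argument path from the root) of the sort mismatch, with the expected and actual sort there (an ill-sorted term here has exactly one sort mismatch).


ill-sorted at position [0, 0]: expected A, got B

    (w) : B
        (p) : A
      (r (p)) : B
        (p) : A
        (w) : B
      (f (p) (w)) : A
    (s (r (p)) (f (p) (w))) : B
  (f (w) (s (r (p)) (f (p) (w)))) : ✗ arg 0 at [0, 0] has sort B, expected A


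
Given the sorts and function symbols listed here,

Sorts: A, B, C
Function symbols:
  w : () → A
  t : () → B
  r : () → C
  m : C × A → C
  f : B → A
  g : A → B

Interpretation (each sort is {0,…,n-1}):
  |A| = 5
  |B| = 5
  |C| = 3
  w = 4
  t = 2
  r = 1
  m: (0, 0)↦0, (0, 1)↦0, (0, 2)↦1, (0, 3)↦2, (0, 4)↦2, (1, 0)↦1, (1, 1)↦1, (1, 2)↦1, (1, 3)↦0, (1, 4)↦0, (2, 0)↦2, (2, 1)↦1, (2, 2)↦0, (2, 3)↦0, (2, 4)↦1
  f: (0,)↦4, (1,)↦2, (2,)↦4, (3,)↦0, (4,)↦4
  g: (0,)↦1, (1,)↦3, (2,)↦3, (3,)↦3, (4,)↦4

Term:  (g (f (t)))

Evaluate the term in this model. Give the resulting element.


  t = 2
  (f (t)) = f(2,) = 4
  (g (f (t))) = g(4,) = 4

value = 4


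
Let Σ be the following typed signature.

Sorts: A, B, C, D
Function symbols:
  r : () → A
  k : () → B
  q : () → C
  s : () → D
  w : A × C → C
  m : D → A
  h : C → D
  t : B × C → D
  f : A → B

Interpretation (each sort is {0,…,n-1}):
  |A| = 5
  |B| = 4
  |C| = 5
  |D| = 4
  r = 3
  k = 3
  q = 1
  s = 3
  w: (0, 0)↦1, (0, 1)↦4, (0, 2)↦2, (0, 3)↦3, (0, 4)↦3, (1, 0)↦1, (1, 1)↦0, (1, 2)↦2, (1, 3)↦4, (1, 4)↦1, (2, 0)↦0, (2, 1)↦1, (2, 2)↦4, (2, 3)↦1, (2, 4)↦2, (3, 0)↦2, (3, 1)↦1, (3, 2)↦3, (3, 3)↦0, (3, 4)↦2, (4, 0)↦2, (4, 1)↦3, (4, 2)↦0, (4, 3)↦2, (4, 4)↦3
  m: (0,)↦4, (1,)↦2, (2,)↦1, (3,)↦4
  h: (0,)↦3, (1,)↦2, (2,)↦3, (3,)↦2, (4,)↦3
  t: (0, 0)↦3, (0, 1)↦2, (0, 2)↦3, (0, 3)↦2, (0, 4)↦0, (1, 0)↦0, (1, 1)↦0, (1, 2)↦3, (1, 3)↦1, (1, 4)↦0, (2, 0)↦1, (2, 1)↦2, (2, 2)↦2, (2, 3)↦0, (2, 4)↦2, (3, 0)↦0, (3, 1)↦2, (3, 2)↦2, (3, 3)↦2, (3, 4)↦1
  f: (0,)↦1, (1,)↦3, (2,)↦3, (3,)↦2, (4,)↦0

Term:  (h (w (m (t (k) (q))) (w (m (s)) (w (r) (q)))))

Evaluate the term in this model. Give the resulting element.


  k = 3
  q = 1
  (t (k) (q)) = t(3, 1) = 2
  (m (t (k) (q))) = m(2,) = 1
  s = 3
  (m (s)) = m(3,) = 4
  r = 3
  q = 1
  (w (r) (q)) = w(3, 1) = 1
  (w (m (s)) (w (r) (q))) = w(4, 1) = 3
  (w (m (t (k) (q))) (w (m (s)) (w (r) (q)))) = w(1, 3) = 4
  (h (w (m (t (k) (q))) (w (m (s)) (w (r) (q))))) = h(4,) = 3

value = 3


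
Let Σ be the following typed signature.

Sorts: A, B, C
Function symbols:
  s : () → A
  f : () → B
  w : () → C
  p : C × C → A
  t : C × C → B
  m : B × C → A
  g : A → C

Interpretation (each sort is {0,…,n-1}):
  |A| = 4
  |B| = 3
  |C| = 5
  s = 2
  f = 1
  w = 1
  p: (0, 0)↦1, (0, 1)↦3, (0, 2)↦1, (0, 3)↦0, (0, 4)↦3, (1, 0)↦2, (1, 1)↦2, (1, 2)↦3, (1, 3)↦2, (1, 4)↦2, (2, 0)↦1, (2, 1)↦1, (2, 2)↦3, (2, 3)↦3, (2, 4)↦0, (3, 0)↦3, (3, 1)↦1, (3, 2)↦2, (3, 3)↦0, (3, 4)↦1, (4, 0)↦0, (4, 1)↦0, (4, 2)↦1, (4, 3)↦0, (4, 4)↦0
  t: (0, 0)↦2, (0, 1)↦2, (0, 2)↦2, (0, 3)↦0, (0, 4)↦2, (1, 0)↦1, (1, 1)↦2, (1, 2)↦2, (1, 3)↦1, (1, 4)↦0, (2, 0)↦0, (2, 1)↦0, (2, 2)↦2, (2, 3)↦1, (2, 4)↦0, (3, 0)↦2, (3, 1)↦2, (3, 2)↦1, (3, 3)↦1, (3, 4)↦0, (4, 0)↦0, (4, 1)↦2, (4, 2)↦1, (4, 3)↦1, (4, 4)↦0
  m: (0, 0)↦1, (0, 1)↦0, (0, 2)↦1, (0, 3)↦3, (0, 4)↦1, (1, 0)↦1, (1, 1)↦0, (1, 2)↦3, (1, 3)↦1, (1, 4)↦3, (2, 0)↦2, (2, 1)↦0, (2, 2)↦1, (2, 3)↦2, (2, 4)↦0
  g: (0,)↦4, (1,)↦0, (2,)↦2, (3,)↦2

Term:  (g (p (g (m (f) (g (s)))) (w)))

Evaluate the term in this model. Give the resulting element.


value = 0

  f = 1
  s = 2
  (g (s)) = g(2,) = 2
  (m (f) (g (s))) = m(1, 2) = 3
  (g (m (f) (g (s)))) = g(3,) = 2
  w = 1
  (p (g (m (f) (g (s)))) (w)) = p(2, 1) = 1
  (g (p (g (m (f) (g (s)))) (w))) = g(1,) = 0


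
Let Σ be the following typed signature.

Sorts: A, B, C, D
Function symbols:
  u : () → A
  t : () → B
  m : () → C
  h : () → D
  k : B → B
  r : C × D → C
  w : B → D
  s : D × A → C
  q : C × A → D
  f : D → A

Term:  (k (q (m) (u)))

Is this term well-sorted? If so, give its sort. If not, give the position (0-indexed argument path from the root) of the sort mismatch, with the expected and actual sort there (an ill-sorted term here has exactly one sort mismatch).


ill-sorted at position [0]: expected B, got D

    (m) : C
    (u) : A
  (q (m) (u)) : D
(k (q (m) (u))) : ✗ arg 0 at [0] has sort D, expected B


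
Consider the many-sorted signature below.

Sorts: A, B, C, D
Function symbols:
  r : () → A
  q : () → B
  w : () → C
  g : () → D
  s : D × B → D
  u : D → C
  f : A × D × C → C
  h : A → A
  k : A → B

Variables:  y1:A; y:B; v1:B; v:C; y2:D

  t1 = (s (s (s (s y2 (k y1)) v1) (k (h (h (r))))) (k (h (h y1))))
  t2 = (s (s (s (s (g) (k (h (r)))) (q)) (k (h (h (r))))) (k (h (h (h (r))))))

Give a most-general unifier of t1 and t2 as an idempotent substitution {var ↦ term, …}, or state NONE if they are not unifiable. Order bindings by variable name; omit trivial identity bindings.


{v1 ↦ (q), y1 ↦ (h (r)), y2 ↦ (g)}


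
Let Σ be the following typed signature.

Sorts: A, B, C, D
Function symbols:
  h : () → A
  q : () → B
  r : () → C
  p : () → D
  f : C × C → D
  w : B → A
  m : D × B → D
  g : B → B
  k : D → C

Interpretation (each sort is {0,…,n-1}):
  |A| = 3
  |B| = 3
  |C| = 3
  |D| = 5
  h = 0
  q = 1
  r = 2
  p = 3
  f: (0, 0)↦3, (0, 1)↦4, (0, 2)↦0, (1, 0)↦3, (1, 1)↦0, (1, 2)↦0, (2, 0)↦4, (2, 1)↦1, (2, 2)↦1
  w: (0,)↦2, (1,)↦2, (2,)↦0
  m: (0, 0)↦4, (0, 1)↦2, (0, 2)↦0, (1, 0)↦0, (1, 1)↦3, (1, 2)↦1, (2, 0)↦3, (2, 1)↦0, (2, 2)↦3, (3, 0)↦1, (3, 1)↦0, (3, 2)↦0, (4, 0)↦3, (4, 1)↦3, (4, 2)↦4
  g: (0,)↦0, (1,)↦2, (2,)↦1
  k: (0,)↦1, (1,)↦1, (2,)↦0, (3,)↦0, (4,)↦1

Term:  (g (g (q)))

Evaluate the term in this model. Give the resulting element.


value = 1

  q = 1
  (g (q)) = g(1,) = 2
  (g (g (q))) = g(2,) = 1


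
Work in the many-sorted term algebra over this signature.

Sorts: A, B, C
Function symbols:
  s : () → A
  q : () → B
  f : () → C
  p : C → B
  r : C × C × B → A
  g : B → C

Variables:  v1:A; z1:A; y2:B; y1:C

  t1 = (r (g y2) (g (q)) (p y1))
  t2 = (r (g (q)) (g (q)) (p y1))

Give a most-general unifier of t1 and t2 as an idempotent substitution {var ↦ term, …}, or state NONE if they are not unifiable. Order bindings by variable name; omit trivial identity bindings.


{y2 ↦ (q)}


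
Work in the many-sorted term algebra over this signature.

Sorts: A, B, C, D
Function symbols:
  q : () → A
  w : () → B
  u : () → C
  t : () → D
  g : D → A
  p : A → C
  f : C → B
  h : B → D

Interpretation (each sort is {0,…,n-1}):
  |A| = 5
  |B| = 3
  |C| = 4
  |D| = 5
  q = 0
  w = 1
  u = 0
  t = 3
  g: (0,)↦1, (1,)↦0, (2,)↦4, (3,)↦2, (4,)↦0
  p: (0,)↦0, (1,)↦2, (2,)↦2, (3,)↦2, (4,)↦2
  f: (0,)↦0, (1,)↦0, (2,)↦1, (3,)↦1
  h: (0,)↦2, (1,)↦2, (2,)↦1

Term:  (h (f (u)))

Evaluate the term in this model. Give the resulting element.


value = 2

  u = 0
  (f (u)) = f(0,) = 0
  (h (f (u))) = h(0,) = 2


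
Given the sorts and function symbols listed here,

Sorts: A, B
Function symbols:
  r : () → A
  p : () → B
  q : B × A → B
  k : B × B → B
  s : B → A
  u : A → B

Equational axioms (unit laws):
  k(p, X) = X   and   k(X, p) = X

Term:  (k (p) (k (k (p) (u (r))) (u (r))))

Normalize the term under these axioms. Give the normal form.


1. (k (p) (k (k (p) (u (r))) (u (r))))  →  (k (k (p) (u (r))) (u (r)))
2. (k (k (p) (u (r))) (u (r)))  →  (k (u (r)) (u (r)))

normal form = (k (u (r)) (u (r)))


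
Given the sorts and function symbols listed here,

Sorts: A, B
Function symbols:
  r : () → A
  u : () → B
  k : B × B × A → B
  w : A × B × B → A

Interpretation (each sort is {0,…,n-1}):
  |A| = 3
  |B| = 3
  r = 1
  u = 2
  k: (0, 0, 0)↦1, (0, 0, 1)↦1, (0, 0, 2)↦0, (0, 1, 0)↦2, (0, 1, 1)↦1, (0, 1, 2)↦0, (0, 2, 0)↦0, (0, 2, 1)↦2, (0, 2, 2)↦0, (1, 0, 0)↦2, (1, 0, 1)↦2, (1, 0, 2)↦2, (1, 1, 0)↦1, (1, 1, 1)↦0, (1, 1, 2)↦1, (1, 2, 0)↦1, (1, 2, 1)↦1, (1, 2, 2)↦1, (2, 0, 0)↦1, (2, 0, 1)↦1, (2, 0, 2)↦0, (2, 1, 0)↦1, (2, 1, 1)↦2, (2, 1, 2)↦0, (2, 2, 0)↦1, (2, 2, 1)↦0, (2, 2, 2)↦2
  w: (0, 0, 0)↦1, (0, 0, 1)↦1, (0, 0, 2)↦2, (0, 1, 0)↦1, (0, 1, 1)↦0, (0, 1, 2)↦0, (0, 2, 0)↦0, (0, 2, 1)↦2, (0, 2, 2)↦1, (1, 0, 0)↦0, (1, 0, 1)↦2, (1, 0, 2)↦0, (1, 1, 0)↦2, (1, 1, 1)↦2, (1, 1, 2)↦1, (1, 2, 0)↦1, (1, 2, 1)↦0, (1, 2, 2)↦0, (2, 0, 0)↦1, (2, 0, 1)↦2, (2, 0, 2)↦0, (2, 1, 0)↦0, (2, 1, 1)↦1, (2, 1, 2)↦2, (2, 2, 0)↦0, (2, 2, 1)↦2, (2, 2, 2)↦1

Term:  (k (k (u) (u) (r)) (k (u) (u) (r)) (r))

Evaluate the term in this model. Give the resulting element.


value = 1

  u = 2
  u = 2
  r = 1
  (k (u) (u) (r)) = k(2, 2, 1) = 0
  u = 2
  u = 2
  r = 1
  (k (u) (u) (r)) = k(2, 2, 1) = 0
  r = 1
  (k (k (u) (u) (r)) (k (u) (u) (r)) (r)) = k(0, 0, 1) = 1


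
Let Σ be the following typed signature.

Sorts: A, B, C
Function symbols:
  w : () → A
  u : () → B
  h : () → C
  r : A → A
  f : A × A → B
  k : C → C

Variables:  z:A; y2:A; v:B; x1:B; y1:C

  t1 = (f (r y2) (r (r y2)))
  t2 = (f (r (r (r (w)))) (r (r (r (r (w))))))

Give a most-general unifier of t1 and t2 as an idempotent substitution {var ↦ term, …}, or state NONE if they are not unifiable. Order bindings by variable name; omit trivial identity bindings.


{y2 ↦ (r (r (w)))}


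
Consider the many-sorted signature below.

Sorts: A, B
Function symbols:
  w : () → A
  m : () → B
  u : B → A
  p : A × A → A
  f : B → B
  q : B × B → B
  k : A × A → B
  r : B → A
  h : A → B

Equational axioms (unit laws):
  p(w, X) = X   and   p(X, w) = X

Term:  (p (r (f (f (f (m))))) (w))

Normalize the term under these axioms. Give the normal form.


1. (p (r (f (f (f (m))))) (w))  →  (r (f (f (f (m)))))

normal form = (r (f (f (f (m)))))


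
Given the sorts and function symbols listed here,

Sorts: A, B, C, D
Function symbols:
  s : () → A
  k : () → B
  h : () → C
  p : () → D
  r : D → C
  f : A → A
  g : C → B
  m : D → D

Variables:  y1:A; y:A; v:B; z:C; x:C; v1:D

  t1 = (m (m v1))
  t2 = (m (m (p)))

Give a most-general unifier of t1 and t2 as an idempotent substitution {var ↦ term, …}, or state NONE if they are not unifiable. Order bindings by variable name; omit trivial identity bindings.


{v1 ↦ (p)}


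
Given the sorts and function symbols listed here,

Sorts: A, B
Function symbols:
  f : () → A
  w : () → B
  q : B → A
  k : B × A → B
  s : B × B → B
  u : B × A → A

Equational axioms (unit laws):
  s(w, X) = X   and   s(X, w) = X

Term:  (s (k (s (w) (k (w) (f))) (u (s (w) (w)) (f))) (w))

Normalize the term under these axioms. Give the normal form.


1. (s (k (s (w) (k (w) (f))) (u (s (w) (w)) (f))) (w))  →  (k (s (w) (k (w) (f))) (u (s (w) (w)) (f)))
2. (k (s (w) (k (w) (f))) (u (s (w) (w)) (f)))  →  (k (k (w) (f)) (u (s (w) (w)) (f)))
3. (k (k (w) (f)) (u (s (w) (w)) (f)))  →  (k (k (w) (f)) (u (w) (f)))

normal form = (k (k (w) (f)) (u (w) (f)))


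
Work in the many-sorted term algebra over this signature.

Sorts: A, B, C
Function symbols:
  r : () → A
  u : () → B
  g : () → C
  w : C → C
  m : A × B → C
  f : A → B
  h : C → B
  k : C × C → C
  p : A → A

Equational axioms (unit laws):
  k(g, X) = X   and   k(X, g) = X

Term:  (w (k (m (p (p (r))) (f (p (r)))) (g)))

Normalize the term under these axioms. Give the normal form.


normal form = (w (m (p (p (r))) (f (p (r)))))

1. (w (k (m (p (p (r))) (f (p (r)))) (g)))  →  (w (m (p (p (r))) (f (p (r)))))


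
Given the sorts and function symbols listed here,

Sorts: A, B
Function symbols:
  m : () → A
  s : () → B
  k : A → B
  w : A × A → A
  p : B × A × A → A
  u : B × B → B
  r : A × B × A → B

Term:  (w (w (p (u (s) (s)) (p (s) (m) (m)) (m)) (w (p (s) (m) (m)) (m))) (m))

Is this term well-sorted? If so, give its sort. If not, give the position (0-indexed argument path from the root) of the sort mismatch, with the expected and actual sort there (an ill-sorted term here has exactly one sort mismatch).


        (s) : B
        (s) : B
      (u (s) (s)) : B
        (s) : B
        (m) : A
        (m) : A
      (p (s) (m) (m)) : A
      (m) : A
    (p (u (s) (s)) (p (s) (m) (m)) (m)) : A
        (s) : B
        (m) : A
        (m) : A
      (p (s) (m) (m)) : A
      (m) : A
    (w (p (s) (m) (m)) (m)) : A
  (w (p (u (s) (s)) (p (s) (m) (m)) (m)) (w (p (s) (m) (m)) (m))) : A
  (m) : A
(w (w (p (u (s) (s)) (p (s) (m) (m)) (m)) (w (p (s) (m) (m)) (m))) (m)) : A

well-sorted; sort = A


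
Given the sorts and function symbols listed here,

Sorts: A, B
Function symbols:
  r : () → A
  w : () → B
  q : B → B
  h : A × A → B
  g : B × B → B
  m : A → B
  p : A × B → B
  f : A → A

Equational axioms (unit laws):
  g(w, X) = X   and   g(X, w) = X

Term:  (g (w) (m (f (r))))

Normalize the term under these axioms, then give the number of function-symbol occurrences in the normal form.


1. (g (w) (m (f (r))))  →  (m (f (r)))
normal form: (m (f (r)))

size = 3


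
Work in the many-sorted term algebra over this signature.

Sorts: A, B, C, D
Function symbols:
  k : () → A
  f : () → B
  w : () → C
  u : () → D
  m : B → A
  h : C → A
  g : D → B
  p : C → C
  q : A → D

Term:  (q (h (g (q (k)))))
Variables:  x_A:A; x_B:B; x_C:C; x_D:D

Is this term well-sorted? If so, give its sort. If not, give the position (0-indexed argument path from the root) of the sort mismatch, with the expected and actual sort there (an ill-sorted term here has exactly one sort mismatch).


        (k) : A
      (q (k)) : D
    (g (q (k))) : B
  (h (g (q (k)))) : ✗ arg 0 at [0, 0] has sort B, expected C

ill-sorted at position [0, 0]: expected C, got B


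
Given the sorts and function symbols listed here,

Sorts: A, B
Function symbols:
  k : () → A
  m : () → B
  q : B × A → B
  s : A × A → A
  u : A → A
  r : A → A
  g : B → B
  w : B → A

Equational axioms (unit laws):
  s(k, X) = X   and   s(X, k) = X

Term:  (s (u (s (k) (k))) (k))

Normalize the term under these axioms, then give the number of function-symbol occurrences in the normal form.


1. (s (u (s (k) (k))) (k))  →  (u (s (k) (k)))
2. (u (s (k) (k)))  →  (u (k))
normal form: (u (k))

size = 2


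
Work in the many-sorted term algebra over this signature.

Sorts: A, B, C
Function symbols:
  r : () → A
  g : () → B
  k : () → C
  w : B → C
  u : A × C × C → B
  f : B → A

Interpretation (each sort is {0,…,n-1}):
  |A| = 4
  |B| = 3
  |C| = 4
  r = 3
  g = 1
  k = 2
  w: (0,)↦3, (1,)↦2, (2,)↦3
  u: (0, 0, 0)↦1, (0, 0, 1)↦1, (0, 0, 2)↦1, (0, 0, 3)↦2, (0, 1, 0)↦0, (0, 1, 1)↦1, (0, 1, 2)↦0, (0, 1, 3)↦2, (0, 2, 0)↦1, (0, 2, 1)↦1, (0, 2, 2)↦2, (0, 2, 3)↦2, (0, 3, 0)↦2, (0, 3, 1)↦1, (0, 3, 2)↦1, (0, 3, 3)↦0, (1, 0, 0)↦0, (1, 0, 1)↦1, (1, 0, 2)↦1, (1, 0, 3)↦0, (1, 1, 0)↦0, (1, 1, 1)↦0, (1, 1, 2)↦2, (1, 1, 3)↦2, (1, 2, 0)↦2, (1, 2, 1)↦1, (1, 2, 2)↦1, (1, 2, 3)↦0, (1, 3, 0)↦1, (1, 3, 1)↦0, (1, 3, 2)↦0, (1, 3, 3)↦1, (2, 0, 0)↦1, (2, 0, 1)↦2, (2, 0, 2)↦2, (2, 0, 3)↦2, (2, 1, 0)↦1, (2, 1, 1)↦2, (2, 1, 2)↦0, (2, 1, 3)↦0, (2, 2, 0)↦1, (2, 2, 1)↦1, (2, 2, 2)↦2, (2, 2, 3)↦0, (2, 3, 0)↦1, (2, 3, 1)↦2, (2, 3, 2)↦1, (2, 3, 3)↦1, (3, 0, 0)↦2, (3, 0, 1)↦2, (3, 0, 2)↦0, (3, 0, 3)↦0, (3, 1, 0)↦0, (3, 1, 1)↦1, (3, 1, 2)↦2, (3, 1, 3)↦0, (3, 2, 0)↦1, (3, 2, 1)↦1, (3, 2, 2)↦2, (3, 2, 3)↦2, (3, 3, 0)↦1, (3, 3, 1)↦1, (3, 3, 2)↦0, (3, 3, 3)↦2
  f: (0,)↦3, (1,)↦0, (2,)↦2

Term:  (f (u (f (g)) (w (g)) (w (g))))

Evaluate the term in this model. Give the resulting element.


value = 2

  g = 1
  (f (g)) = f(1,) = 0
  g = 1
  (w (g)) = w(1,) = 2
  g = 1
  (w (g)) = w(1,) = 2
  (u (f (g)) (w (g)) (w (g))) = u(0, 2, 2) = 2
  (f (u (f (g)) (w (g)) (w (g)))) = f(2,) = 2


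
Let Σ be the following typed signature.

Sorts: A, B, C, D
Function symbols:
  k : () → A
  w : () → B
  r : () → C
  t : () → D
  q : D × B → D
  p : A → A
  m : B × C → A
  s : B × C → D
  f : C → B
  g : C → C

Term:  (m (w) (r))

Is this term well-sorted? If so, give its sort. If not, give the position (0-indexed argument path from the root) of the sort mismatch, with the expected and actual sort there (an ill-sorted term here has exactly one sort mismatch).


  (w) : B
  (r) : C
(m (w) (r)) : A

well-sorted; sort = A


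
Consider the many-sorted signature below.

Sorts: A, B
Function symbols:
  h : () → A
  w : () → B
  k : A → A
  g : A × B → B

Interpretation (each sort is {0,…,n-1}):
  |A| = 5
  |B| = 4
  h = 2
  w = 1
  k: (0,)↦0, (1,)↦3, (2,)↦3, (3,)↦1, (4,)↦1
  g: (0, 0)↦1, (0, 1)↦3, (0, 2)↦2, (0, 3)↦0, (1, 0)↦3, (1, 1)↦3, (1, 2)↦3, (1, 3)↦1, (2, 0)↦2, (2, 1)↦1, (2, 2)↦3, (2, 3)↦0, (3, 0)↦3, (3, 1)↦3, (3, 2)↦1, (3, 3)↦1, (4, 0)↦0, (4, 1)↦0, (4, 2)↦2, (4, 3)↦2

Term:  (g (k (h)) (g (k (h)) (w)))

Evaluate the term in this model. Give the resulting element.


value = 1

  h = 2
  (k (h)) = k(2,) = 3
  h = 2
  (k (h)) = k(2,) = 3
  w = 1
  (g (k (h)) (w)) = g(3, 1) = 3
  (g (k (h)) (g (k (h)) (w))) = g(3, 3) = 1


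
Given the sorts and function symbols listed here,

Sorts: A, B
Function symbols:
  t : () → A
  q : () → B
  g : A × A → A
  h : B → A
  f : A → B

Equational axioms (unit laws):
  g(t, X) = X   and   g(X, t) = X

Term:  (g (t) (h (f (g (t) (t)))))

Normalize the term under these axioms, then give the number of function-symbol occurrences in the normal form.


size = 3

1. (g (t) (h (f (g (t) (t)))))  →  (h (f (g (t) (t))))
2. (h (f (g (t) (t))))  →  (h (f (t)))
normal form: (h (f (t)))


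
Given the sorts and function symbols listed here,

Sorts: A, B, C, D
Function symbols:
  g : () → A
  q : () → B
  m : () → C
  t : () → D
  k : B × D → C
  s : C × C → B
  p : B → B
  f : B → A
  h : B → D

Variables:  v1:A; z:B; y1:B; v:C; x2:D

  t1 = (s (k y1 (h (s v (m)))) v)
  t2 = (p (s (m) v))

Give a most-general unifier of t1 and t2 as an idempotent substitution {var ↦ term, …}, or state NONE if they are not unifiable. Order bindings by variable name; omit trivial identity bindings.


head clash or occurs-check failure — not unifiable

NONE (not unifiable)


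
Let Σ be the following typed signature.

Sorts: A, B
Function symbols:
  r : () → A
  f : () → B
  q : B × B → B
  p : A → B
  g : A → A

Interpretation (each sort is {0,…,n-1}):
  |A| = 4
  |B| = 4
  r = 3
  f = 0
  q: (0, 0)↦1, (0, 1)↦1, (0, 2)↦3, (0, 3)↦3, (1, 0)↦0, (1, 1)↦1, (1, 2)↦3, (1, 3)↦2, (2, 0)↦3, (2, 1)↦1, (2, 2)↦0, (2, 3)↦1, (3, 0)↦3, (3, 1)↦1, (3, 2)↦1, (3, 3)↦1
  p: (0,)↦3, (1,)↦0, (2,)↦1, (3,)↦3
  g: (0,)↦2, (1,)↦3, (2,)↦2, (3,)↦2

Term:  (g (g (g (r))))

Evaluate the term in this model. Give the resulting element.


value = 2

  r = 3
  (g (r)) = g(3,) = 2
  (g (g (r))) = g(2,) = 2
  (g (g (g (r)))) = g(2,) = 2


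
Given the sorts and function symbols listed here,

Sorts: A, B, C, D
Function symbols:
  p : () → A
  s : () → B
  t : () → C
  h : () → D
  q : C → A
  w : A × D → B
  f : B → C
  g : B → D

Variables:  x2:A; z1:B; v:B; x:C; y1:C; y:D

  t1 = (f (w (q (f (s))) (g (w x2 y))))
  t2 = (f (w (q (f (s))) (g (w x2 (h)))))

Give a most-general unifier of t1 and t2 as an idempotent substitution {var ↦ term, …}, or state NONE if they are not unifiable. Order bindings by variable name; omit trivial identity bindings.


{y ↦ (h)}


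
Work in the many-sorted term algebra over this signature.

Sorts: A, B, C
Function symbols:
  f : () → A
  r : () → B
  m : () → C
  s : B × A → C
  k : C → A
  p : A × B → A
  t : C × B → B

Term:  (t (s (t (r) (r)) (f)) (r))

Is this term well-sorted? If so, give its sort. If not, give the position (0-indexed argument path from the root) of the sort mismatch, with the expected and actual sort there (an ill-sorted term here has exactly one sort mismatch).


      (r) : B
      (r) : B
    (t (r) (r)) : ✗ arg 0 at [0, 0, 0] has sort B, expected C
    (f) : A
  (r) : B

ill-sorted at position [0, 0, 0]: expected C, got B


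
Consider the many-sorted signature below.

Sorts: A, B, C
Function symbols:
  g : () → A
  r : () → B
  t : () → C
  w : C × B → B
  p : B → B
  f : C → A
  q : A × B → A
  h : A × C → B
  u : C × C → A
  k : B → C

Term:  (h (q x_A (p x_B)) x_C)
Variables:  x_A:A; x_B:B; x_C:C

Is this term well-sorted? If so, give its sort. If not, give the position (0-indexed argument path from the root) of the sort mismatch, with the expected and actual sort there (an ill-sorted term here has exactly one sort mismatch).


well-sorted; sort = B

    x_A : A
      x_B : B
    (p x_B) : B
  (q x_A (p x_B)) : A
  x_C : C
(h (q x_A (p x_B)) x_C) : B


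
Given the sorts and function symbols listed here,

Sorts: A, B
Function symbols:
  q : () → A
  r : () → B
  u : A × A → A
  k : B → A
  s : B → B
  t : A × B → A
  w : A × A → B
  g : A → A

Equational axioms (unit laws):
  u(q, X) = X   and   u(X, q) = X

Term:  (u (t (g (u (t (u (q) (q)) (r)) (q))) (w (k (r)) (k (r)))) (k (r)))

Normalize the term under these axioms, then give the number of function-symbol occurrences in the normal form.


size = 13

1. (u (t (g (u (t (u (q) (q)) (r)) (q))) (w (k (r)) (k (r)))) (k (r)))  →  (u (t (g (t (u (q) (q)) (r))) (w (k (r)) (k (r)))) (k (r)))
2. (u (t (g (t (u (q) (q)) (r))) (w (k (r)) (k (r)))) (k (r)))  →  (u (t (g (t (q) (r))) (w (k (r)) (k (r)))) (k (r)))
normal form: (u (t (g (t (q) (r))) (w (k (r)) (k (r)))) (k (r)))


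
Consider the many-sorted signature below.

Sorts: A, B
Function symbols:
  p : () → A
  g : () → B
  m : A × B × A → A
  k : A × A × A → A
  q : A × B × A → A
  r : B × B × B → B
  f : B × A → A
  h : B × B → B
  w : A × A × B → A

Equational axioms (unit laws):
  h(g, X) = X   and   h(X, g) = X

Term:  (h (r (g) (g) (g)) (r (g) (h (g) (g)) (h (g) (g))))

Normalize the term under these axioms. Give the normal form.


normal form = (h (r (g) (g) (g)) (r (g) (g) (g)))

1. (h (r (g) (g) (g)) (r (g) (h (g) (g)) (h (g) (g))))  →  (h (r (g) (g) (g)) (r (g) (g) (h (g) (g))))
2. (h (r (g) (g) (g)) (r (g) (g) (h (g) (g))))  →  (h (r (g) (g) (g)) (r (g) (g) (g)))


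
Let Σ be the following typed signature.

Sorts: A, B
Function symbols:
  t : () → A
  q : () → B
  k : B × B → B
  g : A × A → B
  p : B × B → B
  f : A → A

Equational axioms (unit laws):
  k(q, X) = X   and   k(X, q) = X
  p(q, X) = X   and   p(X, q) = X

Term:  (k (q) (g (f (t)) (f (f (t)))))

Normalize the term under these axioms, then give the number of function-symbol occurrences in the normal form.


1. (k (q) (g (f (t)) (f (f (t)))))  →  (g (f (t)) (f (f (t))))
normal form: (g (f (t)) (f (f (t))))

size = 6


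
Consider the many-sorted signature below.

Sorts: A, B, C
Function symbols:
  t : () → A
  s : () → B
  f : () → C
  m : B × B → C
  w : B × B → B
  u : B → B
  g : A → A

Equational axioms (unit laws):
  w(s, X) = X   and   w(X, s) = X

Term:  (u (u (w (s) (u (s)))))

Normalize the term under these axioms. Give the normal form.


normal form = (u (u (u (s))))

1. (u (u (w (s) (u (s)))))  →  (u (u (u (s))))


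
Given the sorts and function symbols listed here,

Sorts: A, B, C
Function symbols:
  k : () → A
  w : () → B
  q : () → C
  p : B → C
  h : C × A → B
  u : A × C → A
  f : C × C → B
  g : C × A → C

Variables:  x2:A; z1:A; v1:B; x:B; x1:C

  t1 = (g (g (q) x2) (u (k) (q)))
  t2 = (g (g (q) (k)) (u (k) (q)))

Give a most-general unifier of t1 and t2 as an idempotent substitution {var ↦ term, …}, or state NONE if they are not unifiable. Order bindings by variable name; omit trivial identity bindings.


{x2 ↦ (k)}


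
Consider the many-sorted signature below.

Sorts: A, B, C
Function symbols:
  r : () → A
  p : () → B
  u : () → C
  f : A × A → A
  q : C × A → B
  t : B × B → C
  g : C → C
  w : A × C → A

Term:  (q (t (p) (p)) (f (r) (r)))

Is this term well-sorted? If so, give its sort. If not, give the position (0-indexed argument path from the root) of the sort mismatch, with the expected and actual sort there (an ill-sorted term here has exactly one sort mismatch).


well-sorted; sort = B

    (p) : B
    (p) : B
  (t (p) (p)) : C
    (r) : A
    (r) : A
  (f (r) (r)) : A
(q (t (p) (p)) (f (r) (r))) : B


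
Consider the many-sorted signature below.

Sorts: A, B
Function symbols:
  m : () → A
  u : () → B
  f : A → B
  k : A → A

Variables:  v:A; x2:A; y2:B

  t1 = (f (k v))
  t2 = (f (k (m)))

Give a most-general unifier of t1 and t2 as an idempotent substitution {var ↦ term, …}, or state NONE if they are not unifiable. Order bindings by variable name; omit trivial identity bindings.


{v ↦ (m)}


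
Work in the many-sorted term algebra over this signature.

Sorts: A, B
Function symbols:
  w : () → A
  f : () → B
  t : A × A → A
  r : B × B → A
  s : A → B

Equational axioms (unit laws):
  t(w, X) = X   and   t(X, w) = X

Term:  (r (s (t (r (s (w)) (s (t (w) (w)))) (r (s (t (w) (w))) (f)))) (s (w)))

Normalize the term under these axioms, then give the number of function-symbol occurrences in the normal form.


size = 14

1. (r (s (t (r (s (w)) (s (t (w) (w)))) (r (s (t (w) (w))) (f)))) (s (w)))  →  (r (s (t (r (s (w)) (s (w))) (r (s (t (w) (w))) (f)))) (s (w)))
2. (r (s (t (r (s (w)) (s (w))) (r (s (t (w) (w))) (f)))) (s (w)))  →  (r (s (t (r (s (w)) (s (w))) (r (s (w)) (f)))) (s (w)))
normal form: (r (s (t (r (s (w)) (s (w))) (r (s (w)) (f)))) (s (w)))


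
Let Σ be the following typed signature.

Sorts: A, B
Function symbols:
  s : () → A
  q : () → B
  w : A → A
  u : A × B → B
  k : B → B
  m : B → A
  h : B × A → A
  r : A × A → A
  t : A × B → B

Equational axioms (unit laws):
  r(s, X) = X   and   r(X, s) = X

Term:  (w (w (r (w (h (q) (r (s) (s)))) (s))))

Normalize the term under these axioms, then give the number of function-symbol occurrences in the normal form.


1. (w (w (r (w (h (q) (r (s) (s)))) (s))))  →  (w (w (w (h (q) (r (s) (s))))))
2. (w (w (w (h (q) (r (s) (s))))))  →  (w (w (w (h (q) (s)))))
normal form: (w (w (w (h (q) (s)))))

size = 6


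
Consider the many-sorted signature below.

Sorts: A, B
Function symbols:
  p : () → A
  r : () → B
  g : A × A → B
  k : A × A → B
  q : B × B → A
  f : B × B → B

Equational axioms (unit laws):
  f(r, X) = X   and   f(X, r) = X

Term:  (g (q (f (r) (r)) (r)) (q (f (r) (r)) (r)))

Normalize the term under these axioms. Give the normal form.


normal form = (g (q (r) (r)) (q (r) (r)))

1. (g (q (f (r) (r)) (r)) (q (f (r) (r)) (r)))  →  (g (q (r) (r)) (q (f (r) (r)) (r)))
2. (g (q (r) (r)) (q (f (r) (r)) (r)))  →  (g (q (r) (r)) (q (r) (r)))


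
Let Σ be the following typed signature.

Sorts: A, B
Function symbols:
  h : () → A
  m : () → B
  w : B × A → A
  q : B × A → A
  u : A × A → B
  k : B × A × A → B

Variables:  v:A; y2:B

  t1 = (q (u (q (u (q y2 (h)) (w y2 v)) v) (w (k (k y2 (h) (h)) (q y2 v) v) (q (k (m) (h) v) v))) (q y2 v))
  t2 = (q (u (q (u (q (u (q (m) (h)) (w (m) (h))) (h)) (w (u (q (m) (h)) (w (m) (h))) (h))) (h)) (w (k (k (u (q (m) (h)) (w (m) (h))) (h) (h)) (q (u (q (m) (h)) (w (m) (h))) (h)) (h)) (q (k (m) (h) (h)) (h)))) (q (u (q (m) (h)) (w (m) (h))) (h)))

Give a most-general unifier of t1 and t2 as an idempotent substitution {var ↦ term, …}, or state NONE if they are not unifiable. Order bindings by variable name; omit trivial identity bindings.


{v ↦ (h), y2 ↦ (u (q (m) (h)) (w (m) (h)))}


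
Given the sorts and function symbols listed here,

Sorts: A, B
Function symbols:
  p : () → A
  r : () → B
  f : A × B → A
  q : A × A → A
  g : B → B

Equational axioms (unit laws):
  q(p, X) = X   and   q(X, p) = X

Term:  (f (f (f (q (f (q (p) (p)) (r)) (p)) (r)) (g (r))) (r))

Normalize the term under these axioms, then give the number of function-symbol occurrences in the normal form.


size = 10

1. (f (f (f (q (f (q (p) (p)) (r)) (p)) (r)) (g (r))) (r))  →  (f (f (f (f (q (p) (p)) (r)) (r)) (g (r))) (r))
2. (f (f (f (f (q (p) (p)) (r)) (r)) (g (r))) (r))  →  (f (f (f (f (p) (r)) (r)) (g (r))) (r))
normal form: (f (f (f (f (p) (r)) (r)) (g (r))) (r))


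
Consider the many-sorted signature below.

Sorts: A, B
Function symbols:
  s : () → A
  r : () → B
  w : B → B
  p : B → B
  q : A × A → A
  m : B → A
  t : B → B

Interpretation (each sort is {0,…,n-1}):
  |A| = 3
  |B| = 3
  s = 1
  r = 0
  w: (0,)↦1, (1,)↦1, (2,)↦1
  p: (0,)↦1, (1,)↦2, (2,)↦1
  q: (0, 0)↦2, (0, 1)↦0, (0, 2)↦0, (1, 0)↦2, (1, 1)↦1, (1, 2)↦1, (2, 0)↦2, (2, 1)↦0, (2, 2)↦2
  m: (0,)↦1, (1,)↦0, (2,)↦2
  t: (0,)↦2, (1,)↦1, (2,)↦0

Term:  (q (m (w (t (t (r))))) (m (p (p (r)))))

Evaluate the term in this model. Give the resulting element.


value = 0

  r = 0
  (t (r)) = t(0,) = 2
  (t (t (r))) = t(2,) = 0
  (w (t (t (r)))) = w(0,) = 1
  (m (w (t (t (r))))) = m(1,) = 0
  r = 0
  (p (r)) = p(0,) = 1
  (p (p (r))) = p(1,) = 2
  (m (p (p (r)))) = m(2,) = 2
  (q (m (w (t (t (r))))) (m (p (p (r))))) = q(0, 2) = 0


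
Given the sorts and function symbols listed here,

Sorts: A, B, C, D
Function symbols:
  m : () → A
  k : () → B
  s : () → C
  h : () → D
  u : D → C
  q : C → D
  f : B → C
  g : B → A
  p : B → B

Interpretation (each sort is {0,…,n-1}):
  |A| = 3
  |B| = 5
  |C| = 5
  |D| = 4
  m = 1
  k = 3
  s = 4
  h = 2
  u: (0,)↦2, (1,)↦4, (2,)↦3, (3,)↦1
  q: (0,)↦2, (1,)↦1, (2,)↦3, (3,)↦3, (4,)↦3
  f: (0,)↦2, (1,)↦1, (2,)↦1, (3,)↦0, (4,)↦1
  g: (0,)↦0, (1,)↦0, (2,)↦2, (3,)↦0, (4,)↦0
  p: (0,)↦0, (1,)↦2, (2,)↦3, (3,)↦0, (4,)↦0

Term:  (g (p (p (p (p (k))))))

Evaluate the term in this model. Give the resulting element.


value = 0

  k = 3
  (p (k)) = p(3,) = 0
  (p (p (k))) = p(0,) = 0
  (p (p (p (k)))) = p(0,) = 0
  (p (p (p (p (k))))) = p(0,) = 0
  (g (p (p (p (p (k)))))) = g(0,) = 0


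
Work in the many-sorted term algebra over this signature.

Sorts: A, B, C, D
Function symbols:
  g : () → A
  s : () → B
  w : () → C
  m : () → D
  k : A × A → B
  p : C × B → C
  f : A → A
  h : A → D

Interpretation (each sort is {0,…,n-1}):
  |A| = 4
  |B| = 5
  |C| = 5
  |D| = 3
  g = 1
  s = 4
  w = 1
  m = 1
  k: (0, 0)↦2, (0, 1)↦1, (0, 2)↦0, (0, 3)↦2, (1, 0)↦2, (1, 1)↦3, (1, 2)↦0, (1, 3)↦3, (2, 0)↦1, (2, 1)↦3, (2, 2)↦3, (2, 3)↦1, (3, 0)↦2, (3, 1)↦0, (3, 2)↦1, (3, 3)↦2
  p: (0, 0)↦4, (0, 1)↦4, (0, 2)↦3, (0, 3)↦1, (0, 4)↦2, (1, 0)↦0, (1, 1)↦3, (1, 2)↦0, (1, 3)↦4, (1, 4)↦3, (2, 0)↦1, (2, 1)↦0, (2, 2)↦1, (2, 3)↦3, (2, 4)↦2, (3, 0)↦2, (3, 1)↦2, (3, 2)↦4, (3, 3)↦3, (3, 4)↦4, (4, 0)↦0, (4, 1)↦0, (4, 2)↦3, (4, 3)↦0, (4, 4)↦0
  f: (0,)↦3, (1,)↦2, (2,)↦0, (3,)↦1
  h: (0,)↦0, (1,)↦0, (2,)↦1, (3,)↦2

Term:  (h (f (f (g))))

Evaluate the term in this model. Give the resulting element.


value = 0

  g = 1
  (f (g)) = f(1,) = 2
  (f (f (g))) = f(2,) = 0
  (h (f (f (g)))) = h(0,) = 0


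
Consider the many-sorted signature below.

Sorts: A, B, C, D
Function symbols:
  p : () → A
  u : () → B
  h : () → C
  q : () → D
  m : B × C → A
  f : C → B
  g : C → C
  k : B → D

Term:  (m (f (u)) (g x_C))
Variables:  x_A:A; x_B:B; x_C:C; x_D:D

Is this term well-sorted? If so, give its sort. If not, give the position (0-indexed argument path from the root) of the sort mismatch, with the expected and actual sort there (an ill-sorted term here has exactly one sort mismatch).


ill-sorted at position [0, 0]: expected C, got B

    (u) : B
  (f (u)) : ✗ arg 0 at [0, 0] has sort B, expected C
    x_C : C
  (g x_C) : C
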